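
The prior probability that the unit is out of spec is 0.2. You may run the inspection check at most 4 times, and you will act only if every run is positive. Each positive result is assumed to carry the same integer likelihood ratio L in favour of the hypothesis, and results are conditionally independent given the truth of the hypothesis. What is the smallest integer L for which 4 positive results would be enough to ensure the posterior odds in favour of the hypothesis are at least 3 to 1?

Prior odds = 0.2/0.8 = 0.25.
Target odds = 3.
Need L⁴ ≥ 3 ÷ 0.25 = 12.
1⁴ = 1 < 12 ≤ 16 = 2⁴, so L = 2.

2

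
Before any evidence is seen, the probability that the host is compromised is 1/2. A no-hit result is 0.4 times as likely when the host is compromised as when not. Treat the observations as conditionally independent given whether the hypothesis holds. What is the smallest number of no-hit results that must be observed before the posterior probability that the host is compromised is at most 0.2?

2

Prior odds: 0.5 ÷ 0.5 = 1.
Likelihood ratio per no-hit result = 0.4.
Target odds: 0.2 ÷ 0.8 = 0.25.
Require 0.4ⁿ ≤ 0.25 ÷ 1 = 0.25.
0.4¹ = 0.4 is still above 0.25 but 0.4² = 0.16 is at or below it, so n = 2.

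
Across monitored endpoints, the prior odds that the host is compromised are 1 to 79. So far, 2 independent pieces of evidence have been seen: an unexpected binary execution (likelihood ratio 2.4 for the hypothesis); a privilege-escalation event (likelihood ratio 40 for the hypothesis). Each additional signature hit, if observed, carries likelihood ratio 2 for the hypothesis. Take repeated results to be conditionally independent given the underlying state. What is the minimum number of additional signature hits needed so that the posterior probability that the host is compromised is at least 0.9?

Prior odds = 1/79.
Combined Bayes factor of the evidence already in hand = 2.4 × 40 = 96.
Odds after that evidence = (1/79) × 96 = 96/79.
Target odds = 0.9/0.1 = 9.
Need 2ⁿ ≥ 9 ÷ (96/79) = 7.40625.
2² = 4 falls short of 7.40625 but 2³ = 8 reaches it, so n = 3.

3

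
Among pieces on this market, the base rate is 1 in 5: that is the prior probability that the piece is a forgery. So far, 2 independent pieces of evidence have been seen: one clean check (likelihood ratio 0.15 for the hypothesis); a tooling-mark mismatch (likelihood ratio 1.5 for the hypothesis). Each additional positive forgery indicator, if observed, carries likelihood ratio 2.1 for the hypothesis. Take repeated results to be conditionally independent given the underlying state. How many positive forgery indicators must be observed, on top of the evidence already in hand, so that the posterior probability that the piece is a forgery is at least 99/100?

11

Prior odds = 0.2/0.8 = 0.25.
Combined Bayes factor of the evidence already in hand = 0.15 × 1.5 = 0.225.
Odds after that evidence = 0.25 × 0.225 = 0.05625.
Target odds = 0.99/0.01 = 99.
Need 2.1ⁿ ≥ 99 ÷ 0.05625 = 1760.
2.1¹⁰ ≈1667.99 falls short of 1760 but 2.1¹¹ ≈3502.78 reaches it, so n = 11.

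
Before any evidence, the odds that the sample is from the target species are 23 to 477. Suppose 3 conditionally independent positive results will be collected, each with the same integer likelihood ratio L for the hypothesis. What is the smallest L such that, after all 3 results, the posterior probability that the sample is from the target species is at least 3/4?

Prior odds = 23/477.
Target odds = 0.75/0.25 = 3.
Need L³ ≥ 3 ÷ (23/477) = 1431/23.
3³ = 27 < 1431/23 ≤ 64 = 4³, so L = 4.

4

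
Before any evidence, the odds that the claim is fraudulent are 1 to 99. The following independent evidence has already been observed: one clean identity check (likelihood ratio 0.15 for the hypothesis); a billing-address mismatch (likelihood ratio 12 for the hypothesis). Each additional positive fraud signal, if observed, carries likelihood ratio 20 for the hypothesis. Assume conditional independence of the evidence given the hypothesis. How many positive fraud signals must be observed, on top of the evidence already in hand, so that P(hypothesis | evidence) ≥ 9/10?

Prior odds = 1/99.
Combined Bayes factor of the evidence already in hand = 0.15 × 12 = 1.8.
Odds after that evidence = (1/99) × 1.8 = 1/55.
Target odds = 0.9/0.1 = 9.
Need 20ⁿ ≥ 9 ÷ (1/55) = 495.
20² = 400 falls short of 495 but 20³ = 8000 reaches it, so n = 3.

3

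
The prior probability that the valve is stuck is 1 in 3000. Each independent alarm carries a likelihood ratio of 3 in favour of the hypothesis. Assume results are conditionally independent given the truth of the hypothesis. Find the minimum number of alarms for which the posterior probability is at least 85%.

Prior odds = (1/3000)/(2999/3000) = 1/2999.
Likelihood ratio per alarm = 3.
Target posterior odds = 0.85/0.15 = 17/3.
Need (1/2999) × 3ⁿ ≥ 17/3, i.e. 3ⁿ ≥ 50983/3.
3⁸ = 6561 falls short of 50983/3 but 3⁹ = 19683 reaches it, so n = 9.

9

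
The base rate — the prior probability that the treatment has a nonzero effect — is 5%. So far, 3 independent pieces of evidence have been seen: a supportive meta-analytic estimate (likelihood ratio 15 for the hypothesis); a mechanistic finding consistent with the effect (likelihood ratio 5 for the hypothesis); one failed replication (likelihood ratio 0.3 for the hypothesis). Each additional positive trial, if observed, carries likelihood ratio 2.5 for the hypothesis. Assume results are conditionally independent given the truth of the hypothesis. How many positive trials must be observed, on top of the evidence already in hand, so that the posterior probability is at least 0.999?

Prior odds = 0.05/0.95 = 1/19.
Combined Bayes factor of the evidence already in hand = 15 × 5 × 0.3 = 22.5.
Odds after that evidence = (1/19) × 22.5 = 45/38.
Target odds = 0.999/0.001 = 999.
Need 2.5ⁿ ≥ 999 ÷ (45/38) = 843.6.
2.5⁷ = 610.3515625 falls short of 843.6 but 2.5⁸ = 390625/256 reaches it, so n = 8.

8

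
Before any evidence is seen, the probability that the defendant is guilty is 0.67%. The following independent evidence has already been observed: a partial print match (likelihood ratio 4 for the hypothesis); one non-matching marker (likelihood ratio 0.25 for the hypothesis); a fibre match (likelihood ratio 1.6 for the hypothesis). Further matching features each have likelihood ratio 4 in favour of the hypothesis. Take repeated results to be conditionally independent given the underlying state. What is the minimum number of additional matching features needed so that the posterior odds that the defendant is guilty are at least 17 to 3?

5

Prior odds = 0.0067/0.9933 = 67/9933.
Combined Bayes factor of the evidence already in hand = 4 × 0.25 × 1.6 = 1.6.
Odds after that evidence = (67/9933) × 1.6 = 536/49665.
Target odds = 17/3.
Need 4ⁿ ≥ 17/3 ÷ (536/49665) = 281435/536.
4⁴ = 256 falls short of 281435/536 but 4⁵ = 1024 reaches it, so n = 5.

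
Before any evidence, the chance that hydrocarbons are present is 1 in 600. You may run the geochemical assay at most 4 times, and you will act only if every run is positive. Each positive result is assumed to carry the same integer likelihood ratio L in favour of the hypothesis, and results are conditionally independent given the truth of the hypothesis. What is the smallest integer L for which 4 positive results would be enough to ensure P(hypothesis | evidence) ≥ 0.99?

16

Prior odds = (1/600)/(599/600) = 1/599.
Target odds = 0.99/0.01 = 99.
Need L⁴ ≥ 99 ÷ (1/599) = 59301.
15⁴ = 50625 < 59301 ≤ 65536 = 16⁴, so L = 16.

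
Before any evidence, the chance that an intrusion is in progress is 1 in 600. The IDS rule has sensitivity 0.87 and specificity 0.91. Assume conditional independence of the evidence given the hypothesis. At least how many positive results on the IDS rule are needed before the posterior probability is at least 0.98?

Prior odds: (1/600) ÷ (599/600) = 1/599.
False-positive rate = 1 − 0.91 = 0.09; likelihood ratio of a positive = 0.87/0.09 = 29/3.
Target odds: 0.98 ÷ 0.02 = 49.
Require (29/3)ⁿ ≥ 49 ÷ (1/599) = 29351.
(29/3)⁴ = 707281/81 falls short of 29351 but (29/3)⁵ = 20511149/243 reaches it, so n = 5.

5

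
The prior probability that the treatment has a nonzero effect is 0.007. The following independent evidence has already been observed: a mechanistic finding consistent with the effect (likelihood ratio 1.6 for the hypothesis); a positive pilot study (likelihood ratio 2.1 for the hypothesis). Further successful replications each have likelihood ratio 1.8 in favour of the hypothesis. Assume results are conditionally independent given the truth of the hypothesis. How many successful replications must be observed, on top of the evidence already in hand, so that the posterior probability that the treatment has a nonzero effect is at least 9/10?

Prior odds = 0.007/0.993 = 7/993.
Combined Bayes factor of the evidence already in hand = 1.6 × 2.1 = 3.36.
Odds after that evidence = (7/993) × 3.36 = 196/8275.
Target odds = 0.9/0.1 = 9.
Need 1.8ⁿ ≥ 9 ÷ (196/8275) = 74475/196.
1.8¹⁰ ≈357.047 falls short of 74475/196 but 1.8¹¹ ≈642.684 reaches it, so n = 11.

11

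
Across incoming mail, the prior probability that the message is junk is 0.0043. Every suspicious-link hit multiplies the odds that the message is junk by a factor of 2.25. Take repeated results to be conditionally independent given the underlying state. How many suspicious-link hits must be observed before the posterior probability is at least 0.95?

11

Prior odds = 0.0043/0.9957 = 43/9957.
Likelihood ratio per suspicious-link hit = 2.25.
Target odds: 0.95 ÷ 0.05 = 19.
Need (43/9957) × 2.25ⁿ ≥ 19, i.e. 2.25ⁿ ≥ 189183/43.
2.25¹⁰ ≈3325.26 falls short of 189183/43 but 2.25¹¹ ≈7481.83 reaches it, so n = 11.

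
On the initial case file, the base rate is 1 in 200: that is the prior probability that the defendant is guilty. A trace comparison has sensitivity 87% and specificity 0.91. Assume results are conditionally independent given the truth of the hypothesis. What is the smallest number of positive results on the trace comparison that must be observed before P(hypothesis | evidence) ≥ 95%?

Prior odds: 0.005 ÷ 0.995 = 1/199.
False-positive rate = 1 − 0.91 = 0.09; likelihood ratio of a positive = 0.87/0.09 = 29/3.
Target posterior odds = 0.95/0.05 = 19.
Need (1/199) × (29/3)ⁿ ≥ 19, i.e. (29/3)ⁿ ≥ 3781.
(29/3)³ = 24389/27 falls short of 3781 but (29/3)⁴ = 707281/81 reaches it, so n = 4.

4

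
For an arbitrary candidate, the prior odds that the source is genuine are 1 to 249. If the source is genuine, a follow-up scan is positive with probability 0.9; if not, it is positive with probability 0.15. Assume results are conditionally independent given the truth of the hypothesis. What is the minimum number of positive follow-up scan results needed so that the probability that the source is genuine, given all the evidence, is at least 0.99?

Prior odds = 1/249.
Likelihood ratio of a positive = 0.9/0.15 = 6.
Target posterior odds = 0.99/0.01 = 99.
Require 6ⁿ ≥ 99 ÷ (1/249) = 24651.
6⁵ = 7776 falls short of 24651 but 6⁶ = 46656 reaches it, so n = 6.

6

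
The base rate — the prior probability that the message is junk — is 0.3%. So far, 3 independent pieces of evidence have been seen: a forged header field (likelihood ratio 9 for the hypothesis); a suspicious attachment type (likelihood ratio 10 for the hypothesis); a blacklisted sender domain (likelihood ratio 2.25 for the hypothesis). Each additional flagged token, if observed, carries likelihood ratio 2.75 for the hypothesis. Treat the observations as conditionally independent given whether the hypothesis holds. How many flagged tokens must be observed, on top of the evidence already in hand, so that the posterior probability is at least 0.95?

4

Prior odds = 0.003/0.997 = 3/997.
Combined Bayes factor of the evidence already in hand = 9 × 10 × 2.25 = 202.5.
Odds after that evidence = (3/997) × 202.5 = 1215/1994.
Target odds = 0.95/0.05 = 19.
Need 2.75ⁿ ≥ 19 ÷ (1215/1994) = 37886/1215.
2.75³ = 20.796875 falls short of 37886/1215 but 2.75⁴ = 57.19140625 reaches it, so n = 4.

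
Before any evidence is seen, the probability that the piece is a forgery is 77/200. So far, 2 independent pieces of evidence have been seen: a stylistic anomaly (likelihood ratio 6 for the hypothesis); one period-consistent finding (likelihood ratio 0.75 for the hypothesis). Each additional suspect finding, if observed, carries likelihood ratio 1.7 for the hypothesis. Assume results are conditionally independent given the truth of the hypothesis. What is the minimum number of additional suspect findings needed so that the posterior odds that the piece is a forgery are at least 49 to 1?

Prior odds = 0.385/0.615 = 77/123.
Combined Bayes factor of the evidence already in hand = 6 × 0.75 = 4.5.
Odds after that evidence = (77/123) × 4.5 = 231/82.
Target odds = 49.
Need 1.7ⁿ ≥ 49 ÷ (231/82) = 574/33.
1.7⁵ = 1419857/100000 falls short of 574/33 but 1.7⁶ = 24137569/1000000 reaches it, so n = 6.

6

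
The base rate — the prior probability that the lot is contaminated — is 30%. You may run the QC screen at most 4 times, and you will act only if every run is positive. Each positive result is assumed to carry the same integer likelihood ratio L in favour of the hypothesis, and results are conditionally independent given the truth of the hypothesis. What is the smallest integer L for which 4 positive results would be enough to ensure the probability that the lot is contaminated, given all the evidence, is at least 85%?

2

Prior odds = 0.3/0.7 = 3/7.
Target odds = 0.85/0.15 = 17/3.
Need L⁴ ≥ 17/3 ÷ (3/7) = 119/9.
1⁴ = 1 < 119/9 ≤ 16 = 2⁴, so L = 2.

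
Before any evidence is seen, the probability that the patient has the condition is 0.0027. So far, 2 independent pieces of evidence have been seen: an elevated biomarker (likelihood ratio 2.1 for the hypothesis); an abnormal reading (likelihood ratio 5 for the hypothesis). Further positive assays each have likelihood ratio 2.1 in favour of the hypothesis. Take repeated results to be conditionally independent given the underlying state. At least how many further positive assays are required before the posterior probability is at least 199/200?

Prior odds = 0.0027/0.9973 = 27/9973.
Combined Bayes factor of the evidence already in hand = 2.1 × 5 = 10.5.
Odds after that evidence = (27/9973) × 10.5 = 567/19946.
Target odds = 0.995/0.005 = 199.
Need 2.1ⁿ ≥ 199 ÷ (567/19946) = 3969254/567.
2.1¹¹ ≈3502.78 falls short of 3969254/567 but 2.1¹² ≈7355.83 reaches it, so n = 12.

12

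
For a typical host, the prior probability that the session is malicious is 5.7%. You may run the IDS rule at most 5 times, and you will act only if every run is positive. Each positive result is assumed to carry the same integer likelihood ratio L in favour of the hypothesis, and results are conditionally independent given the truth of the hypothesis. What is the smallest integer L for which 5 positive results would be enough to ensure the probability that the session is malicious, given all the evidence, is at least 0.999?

Prior odds = 0.057/0.943 = 57/943.
Target odds = 0.999/0.001 = 999.
Need L⁵ ≥ 999 ÷ (57/943) = 314019/19.
6⁵ = 7776 < 314019/19 ≤ 16807 = 7⁵, so L = 7.

7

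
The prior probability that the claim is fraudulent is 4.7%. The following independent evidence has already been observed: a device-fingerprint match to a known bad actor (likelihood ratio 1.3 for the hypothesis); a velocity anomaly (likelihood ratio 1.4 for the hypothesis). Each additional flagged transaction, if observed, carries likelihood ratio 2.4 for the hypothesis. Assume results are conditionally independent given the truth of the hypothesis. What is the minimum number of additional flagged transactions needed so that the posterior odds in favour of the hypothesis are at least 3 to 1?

5

Prior odds = 0.047/0.953 = 47/953.
Combined Bayes factor of the evidence already in hand = 1.3 × 1.4 = 1.82.
Odds after that evidence = (47/953) × 1.82 = 4277/47650.
Target odds = 3.
Need 2.4ⁿ ≥ 3 ÷ (4277/47650) = 142950/4277.
2.4⁴ = 33.1776 falls short of 142950/4277 but 2.4⁵ = 79.62624 reaches it, so n = 5.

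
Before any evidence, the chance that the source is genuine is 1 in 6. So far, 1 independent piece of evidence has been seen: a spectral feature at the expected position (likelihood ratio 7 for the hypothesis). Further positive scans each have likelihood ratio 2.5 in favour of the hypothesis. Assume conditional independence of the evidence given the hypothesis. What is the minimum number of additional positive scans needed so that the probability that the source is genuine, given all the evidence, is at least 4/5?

Prior odds = (1/6)/(5/6) = 0.2.
Bayes factor of the evidence already in hand = 7.
Odds after that evidence = 0.2 × 7 = 1.4.
Target odds = 0.8/0.2 = 4.
Need 2.5ⁿ ≥ 4 ÷ 1.4 = 20/7.
2.5¹ = 2.5 falls short of 20/7 but 2.5² = 6.25 reaches it, so n = 2.

2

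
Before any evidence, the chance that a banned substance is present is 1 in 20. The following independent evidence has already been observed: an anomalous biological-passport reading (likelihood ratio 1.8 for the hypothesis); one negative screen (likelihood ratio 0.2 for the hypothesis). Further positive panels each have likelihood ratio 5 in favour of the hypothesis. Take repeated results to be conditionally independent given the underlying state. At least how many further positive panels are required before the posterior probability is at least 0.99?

6

Prior odds = 0.05/0.95 = 1/19.
Combined Bayes factor of the evidence already in hand = 1.8 × 0.2 = 0.36.
Odds after that evidence = (1/19) × 0.36 = 9/475.
Target odds = 0.99/0.01 = 99.
Need 5ⁿ ≥ 99 ÷ (9/475) = 5225.
5⁵ = 3125 falls short of 5225 but 5⁶ = 15625 reaches it, so n = 6.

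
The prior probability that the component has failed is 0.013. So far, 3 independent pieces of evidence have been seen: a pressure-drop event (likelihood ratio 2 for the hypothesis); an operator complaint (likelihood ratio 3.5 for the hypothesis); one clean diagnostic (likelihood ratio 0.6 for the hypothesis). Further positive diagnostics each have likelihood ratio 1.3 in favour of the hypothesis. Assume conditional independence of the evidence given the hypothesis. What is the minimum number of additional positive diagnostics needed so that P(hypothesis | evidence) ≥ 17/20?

Prior odds = 0.013/0.987 = 13/987.
Combined Bayes factor of the evidence already in hand = 2 × 3.5 × 0.6 = 4.2.
Odds after that evidence = (13/987) × 4.2 = 13/235.
Target odds = 0.85/0.15 = 17/3.
Need 1.3ⁿ ≥ 17/3 ÷ (13/235) = 3995/39.
1.3¹⁷ ≈86.5042 falls short of 3995/39 but 1.3¹⁸ ≈112.455 reaches it, so n = 18.

18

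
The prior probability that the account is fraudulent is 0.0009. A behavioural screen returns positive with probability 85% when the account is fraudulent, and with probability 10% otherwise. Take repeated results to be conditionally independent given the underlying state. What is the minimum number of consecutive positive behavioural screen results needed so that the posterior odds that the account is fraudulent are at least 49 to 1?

6

Prior odds = 0.0009/0.9991 = 9/9991.
Likelihood ratio of a positive result = 0.85/0.1 = 8.5.
Target odds = 49.
Need (9/9991) × 8.5ⁿ ≥ 49, i.e. 8.5ⁿ ≥ 489559/9.
8.5⁵ = 44370.53125 falls short of 489559/9 but 8.5⁶ = 24137569/64 reaches it, so n = 6.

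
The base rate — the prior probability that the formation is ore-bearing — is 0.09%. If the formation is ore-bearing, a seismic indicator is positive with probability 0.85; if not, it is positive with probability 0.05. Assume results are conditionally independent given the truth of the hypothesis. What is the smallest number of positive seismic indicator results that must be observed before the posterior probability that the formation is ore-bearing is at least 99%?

5

Prior odds: 0.0009 ÷ 0.9991 = 9/9991.
Likelihood ratio of a positive = 0.85/0.05 = 17.
Target posterior odds = 0.99/0.01 = 99.
Need (9/9991) × 17ⁿ ≥ 99, i.e. 17ⁿ ≥ 109901.
17⁴ = 83521 falls short of 109901 but 17⁵ = 1419857 reaches it, so n = 5.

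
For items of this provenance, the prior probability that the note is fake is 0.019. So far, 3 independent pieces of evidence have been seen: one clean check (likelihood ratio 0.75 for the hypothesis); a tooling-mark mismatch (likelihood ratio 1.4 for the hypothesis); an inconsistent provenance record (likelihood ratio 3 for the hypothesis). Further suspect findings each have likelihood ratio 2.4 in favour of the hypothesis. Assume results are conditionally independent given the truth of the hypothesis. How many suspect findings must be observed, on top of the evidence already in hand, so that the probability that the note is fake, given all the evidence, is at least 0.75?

Prior odds = 0.019/0.981 = 19/981.
Combined Bayes factor of the evidence already in hand = 0.75 × 1.4 × 3 = 3.15.
Odds after that evidence = (19/981) × 3.15 = 133/2180.
Target odds = 0.75/0.25 = 3.
Need 2.4ⁿ ≥ 3 ÷ (133/2180) = 6540/133.
2.4⁴ = 33.1776 falls short of 6540/133 but 2.4⁵ = 79.62624 reaches it, so n = 5.

5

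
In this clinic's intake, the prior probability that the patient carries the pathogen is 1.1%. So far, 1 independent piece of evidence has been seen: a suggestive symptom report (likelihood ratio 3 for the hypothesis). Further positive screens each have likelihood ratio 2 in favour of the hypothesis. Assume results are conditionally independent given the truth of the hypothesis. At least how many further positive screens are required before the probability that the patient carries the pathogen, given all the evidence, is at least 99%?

Prior odds = 0.011/0.989 = 11/989.
Bayes factor of the evidence already in hand = 3.
Odds after that evidence = (11/989) × 3 = 33/989.
Target odds = 0.99/0.01 = 99.
Need 2ⁿ ≥ 99 ÷ (33/989) = 2967.
2¹¹ = 2048 falls short of 2967 but 2¹² = 4096 reaches it, so n = 12.

12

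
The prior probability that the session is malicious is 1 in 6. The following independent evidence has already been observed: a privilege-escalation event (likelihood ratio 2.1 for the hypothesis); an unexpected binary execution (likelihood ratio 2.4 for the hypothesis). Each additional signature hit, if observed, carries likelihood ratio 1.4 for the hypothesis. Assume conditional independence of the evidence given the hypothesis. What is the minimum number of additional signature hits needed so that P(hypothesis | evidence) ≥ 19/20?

Prior odds = (1/6)/(5/6) = 0.2.
Combined Bayes factor of the evidence already in hand = 2.1 × 2.4 = 5.04.
Odds after that evidence = 0.2 × 5.04 = 1.008.
Target odds = 0.95/0.05 = 19.
Need 1.4ⁿ ≥ 19 ÷ 1.008 = 2375/126.
1.4⁸ = 5764801/390625 falls short of 2375/126 but 1.4⁹ = 40353607/1953125 reaches it, so n = 9.

9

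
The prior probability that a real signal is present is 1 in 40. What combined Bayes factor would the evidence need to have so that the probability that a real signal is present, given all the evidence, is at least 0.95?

741

Prior odds = 0.025/0.975 = 1/39.
Target odds = 0.95/0.05 = 19.
Required Bayes factor = 19 ÷ (1/39) = 741.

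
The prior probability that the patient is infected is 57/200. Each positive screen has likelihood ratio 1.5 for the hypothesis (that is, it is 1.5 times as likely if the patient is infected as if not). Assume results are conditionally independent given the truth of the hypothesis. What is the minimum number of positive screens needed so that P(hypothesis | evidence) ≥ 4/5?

Prior odds: 0.285 ÷ 0.715 = 57/143.
Likelihood ratio per positive screen = 1.5.
Target odds: 0.8 ÷ 0.2 = 4.
Need (57/143) × 1.5ⁿ ≥ 4, i.e. 1.5ⁿ ≥ 572/57.
1.5⁵ = 7.59375 falls short of 572/57 but 1.5⁶ = 11.390625 reaches it, so n = 6.

6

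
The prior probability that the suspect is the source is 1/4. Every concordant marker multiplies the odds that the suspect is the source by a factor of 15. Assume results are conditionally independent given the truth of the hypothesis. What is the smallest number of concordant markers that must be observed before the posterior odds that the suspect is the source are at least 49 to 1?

Prior odds: 0.25 ÷ 0.75 = 1/3.
Likelihood ratio per concordant marker = 15.
Target odds = 49.
Require 15ⁿ ≥ 49 ÷ (1/3) = 147.
15¹ = 15 falls short of 147 but 15² = 225 reaches it, so n = 2.

2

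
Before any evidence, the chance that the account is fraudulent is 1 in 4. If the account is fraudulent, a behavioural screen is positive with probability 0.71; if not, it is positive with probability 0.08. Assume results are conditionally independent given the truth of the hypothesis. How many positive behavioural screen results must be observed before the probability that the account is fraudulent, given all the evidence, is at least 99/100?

3

Prior odds: 0.25 ÷ 0.75 = 1/3.
Likelihood ratio of a positive = 0.71/0.08 = 8.875.
Target posterior odds = 0.99/0.01 = 99.
Require 8.875ⁿ ≥ 99 ÷ (1/3) = 297.
8.875² = 78.765625 falls short of 297 but 8.875³ = 357911/512 reaches it, so n = 3.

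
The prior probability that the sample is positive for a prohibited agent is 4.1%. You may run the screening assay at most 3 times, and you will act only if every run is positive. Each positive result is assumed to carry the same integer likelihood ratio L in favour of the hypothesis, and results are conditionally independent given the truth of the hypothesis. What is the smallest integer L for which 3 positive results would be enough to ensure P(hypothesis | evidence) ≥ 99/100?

14

Prior odds = 0.041/0.959 = 41/959.
Target odds = 0.99/0.01 = 99.
Need L³ ≥ 99 ÷ (41/959) = 94941/41.
13³ = 2197 < 94941/41 ≤ 2744 = 14³, so L = 14.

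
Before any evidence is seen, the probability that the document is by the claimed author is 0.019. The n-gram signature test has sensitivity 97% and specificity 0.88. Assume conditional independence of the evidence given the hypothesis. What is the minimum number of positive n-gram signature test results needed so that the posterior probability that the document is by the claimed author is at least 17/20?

3

Prior odds = 0.019/0.981 = 19/981.
False-positive rate = 1 − 0.88 = 0.12; likelihood ratio of a positive = 0.97/0.12 = 97/12.
Target odds: 0.85 ÷ 0.15 = 17/3.
Need (19/981) × (97/12)ⁿ ≥ 17/3, i.e. (97/12)ⁿ ≥ 5559/19.
(97/12)² = 9409/144 falls short of 5559/19 but (97/12)³ = 912673/1728 reaches it, so n = 3.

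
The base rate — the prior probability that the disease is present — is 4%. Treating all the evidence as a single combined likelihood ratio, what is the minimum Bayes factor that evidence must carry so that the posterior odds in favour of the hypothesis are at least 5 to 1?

Prior odds = 0.04/0.96 = 1/24.
Target odds = 5.
Required Bayes factor = 5 ÷ (1/24) = 120.

120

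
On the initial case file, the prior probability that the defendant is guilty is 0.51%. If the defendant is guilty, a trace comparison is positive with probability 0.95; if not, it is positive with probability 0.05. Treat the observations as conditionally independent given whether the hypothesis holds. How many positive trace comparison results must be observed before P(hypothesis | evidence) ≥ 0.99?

Prior odds: 0.0051 ÷ 0.9949 = 51/9949.
Likelihood ratio of a positive = 0.95/0.05 = 19.
Target posterior odds = 0.99/0.01 = 99.
Require 19ⁿ ≥ 99 ÷ (51/9949) = 328317/17.
19³ = 6859 falls short of 328317/17 but 19⁴ = 130321 reaches it, so n = 4.

4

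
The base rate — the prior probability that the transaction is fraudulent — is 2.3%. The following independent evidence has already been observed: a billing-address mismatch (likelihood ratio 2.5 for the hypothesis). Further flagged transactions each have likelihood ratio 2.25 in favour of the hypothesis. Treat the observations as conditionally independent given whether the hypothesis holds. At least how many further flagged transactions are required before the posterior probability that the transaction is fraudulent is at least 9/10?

7

Prior odds = 0.023/0.977 = 23/977.
Bayes factor of the evidence already in hand = 2.5.
Odds after that evidence = (23/977) × 2.5 = 115/1954.
Target odds = 0.9/0.1 = 9.
Need 2.25ⁿ ≥ 9 ÷ (115/1954) = 17586/115.
2.25⁶ = 531441/4096 falls short of 17586/115 but 2.25⁷ = 4782969/16384 reaches it, so n = 7.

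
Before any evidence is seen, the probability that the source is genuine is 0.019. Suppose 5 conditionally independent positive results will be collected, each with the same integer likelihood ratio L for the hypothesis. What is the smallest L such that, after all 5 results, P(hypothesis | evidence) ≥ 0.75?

Prior odds = 0.019/0.981 = 19/981.
Target odds = 0.75/0.25 = 3.
Need L⁵ ≥ 3 ÷ (19/981) = 2943/19.
2⁵ = 32 < 2943/19 ≤ 243 = 3⁵, so L = 3.

3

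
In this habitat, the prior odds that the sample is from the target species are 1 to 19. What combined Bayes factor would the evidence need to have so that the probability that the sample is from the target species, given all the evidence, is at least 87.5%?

133

Prior odds = 1/19.
Target odds = 0.875/0.125 = 7.
Required Bayes factor = 7 ÷ (1/19) = 133.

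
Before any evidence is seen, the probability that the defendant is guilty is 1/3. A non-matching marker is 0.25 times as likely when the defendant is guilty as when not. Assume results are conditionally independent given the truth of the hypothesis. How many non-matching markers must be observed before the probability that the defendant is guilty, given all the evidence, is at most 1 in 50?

3

Prior odds: (1/3) ÷ (2/3) = 0.5.
Likelihood ratio per non-matching marker = 0.25.
Target odds: 0.02 ÷ 0.98 = 1/49.
Require 0.25ⁿ ≤ 1/49 ÷ 0.5 = 2/49.
0.25² = 0.0625 is still above 2/49 but 0.25³ = 0.015625 is at or below it, so n = 3.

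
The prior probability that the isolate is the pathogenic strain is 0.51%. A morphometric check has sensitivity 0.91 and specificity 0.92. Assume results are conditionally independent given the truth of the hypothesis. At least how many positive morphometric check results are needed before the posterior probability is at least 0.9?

Prior odds: 0.0051 ÷ 0.9949 = 51/9949.
False-positive rate = 1 − 0.92 = 0.08; likelihood ratio of a positive = 0.91/0.08 = 11.375.
Target posterior odds = 0.9/0.1 = 9.
Need (51/9949) × 11.375ⁿ ≥ 9, i.e. 11.375ⁿ ≥ 29847/17.
11.375³ = 753571/512 falls short of 29847/17 but 11.375⁴ = 68574961/4096 reaches it, so n = 4.

4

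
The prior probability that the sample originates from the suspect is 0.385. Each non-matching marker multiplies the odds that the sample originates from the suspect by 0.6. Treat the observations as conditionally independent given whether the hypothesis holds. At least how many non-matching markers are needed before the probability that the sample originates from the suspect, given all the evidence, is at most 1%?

9

Prior odds = 0.385/0.615 = 77/123.
Likelihood ratio per non-matching marker = 0.6.
Target odds: 0.01 ÷ 0.99 = 1/99.
Need (77/123) × 0.6ⁿ ≤ 1/99, i.e. 0.6ⁿ ≤ 41/2541.
0.6⁸ = 6561/390625 is still above 41/2541 but 0.6⁹ = 19683/1953125 is at or below it, so n = 9.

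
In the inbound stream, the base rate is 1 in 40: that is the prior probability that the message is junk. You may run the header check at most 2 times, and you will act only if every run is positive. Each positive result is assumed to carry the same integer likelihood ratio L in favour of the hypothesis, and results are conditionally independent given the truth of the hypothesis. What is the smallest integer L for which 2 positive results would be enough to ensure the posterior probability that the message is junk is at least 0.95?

Prior odds = 0.025/0.975 = 1/39.
Target odds = 0.95/0.05 = 19.
Need L² ≥ 19 ÷ (1/39) = 741.
27² = 729 < 741 ≤ 784 = 28², so L = 28.

28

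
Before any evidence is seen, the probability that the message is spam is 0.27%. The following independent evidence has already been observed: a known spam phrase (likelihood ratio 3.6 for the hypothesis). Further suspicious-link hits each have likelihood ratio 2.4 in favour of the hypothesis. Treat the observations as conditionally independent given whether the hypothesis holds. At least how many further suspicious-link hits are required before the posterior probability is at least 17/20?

8

Prior odds = 0.0027/0.9973 = 27/9973.
Bayes factor of the evidence already in hand = 3.6.
Odds after that evidence = (27/9973) × 3.6 = 486/49865.
Target odds = 0.85/0.15 = 17/3.
Need 2.4ⁿ ≥ 17/3 ÷ (486/49865) = 847705/1458.
2.4⁷ = 35831808/78125 falls short of 847705/1458 but 2.4⁸ = 429981696/390625 reaches it, so n = 8.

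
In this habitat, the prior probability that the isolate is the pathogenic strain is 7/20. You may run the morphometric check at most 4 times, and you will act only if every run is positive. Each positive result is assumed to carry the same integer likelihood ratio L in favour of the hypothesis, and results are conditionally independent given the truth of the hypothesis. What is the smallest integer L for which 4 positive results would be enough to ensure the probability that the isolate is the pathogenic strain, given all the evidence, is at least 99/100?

Prior odds = 0.35/0.65 = 7/13.
Target odds = 0.99/0.01 = 99.
Need L⁴ ≥ 99 ÷ (7/13) = 1287/7.
3⁴ = 81 < 1287/7 ≤ 256 = 4⁴, so L = 4.

4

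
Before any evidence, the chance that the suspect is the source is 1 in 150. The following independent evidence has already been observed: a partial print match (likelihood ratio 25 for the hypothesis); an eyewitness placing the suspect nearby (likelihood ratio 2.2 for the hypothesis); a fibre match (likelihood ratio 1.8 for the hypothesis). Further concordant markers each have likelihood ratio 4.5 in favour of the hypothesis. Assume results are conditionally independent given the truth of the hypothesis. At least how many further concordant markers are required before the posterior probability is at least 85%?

2

Prior odds = (1/150)/(149/150) = 1/149.
Combined Bayes factor of the evidence already in hand = 25 × 2.2 × 1.8 = 99.
Odds after that evidence = (1/149) × 99 = 99/149.
Target odds = 0.85/0.15 = 17/3.
Need 4.5ⁿ ≥ 17/3 ÷ (99/149) = 2533/297.
4.5¹ = 4.5 falls short of 2533/297 but 4.5² = 20.25 reaches it, so n = 2.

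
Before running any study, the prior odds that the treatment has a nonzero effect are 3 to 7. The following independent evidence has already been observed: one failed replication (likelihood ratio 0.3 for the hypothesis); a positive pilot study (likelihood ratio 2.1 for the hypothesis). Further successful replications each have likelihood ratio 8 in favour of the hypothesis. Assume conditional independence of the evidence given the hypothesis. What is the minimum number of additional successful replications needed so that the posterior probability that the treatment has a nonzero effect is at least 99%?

3

Prior odds = 3/7.
Combined Bayes factor of the evidence already in hand = 0.3 × 2.1 = 0.63.
Odds after that evidence = (3/7) × 0.63 = 0.27.
Target odds = 0.99/0.01 = 99.
Need 8ⁿ ≥ 99 ÷ 0.27 = 1100/3.
8² = 64 falls short of 1100/3 but 8³ = 512 reaches it, so n = 3.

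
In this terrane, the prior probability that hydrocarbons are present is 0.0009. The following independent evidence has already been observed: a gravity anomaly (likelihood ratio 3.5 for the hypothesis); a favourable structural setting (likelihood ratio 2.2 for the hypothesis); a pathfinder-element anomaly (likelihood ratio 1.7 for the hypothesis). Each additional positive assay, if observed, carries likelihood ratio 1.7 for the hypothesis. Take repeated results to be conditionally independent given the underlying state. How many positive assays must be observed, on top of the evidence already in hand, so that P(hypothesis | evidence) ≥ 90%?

Prior odds = 0.0009/0.9991 = 9/9991.
Combined Bayes factor of the evidence already in hand = 3.5 × 2.2 × 1.7 = 13.09.
Odds after that evidence = (9/9991) × 13.09 = 11781/999100.
Target odds = 0.9/0.1 = 9.
Need 1.7ⁿ ≥ 9 ÷ (11781/999100) = 999100/1309.
1.7¹² ≈582.622 falls short of 999100/1309 but 1.7¹³ ≈990.458 reaches it, so n = 13.

13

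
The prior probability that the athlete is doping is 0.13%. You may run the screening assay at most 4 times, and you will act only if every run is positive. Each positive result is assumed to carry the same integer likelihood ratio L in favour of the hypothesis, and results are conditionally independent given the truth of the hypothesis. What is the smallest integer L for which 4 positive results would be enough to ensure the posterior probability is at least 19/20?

Prior odds = 0.0013/0.9987 = 13/9987.
Target odds = 0.95/0.05 = 19.
Need L⁴ ≥ 19 ÷ (13/9987) = 189753/13.
10⁴ = 10000 < 189753/13 ≤ 14641 = 11⁴, so L = 11.

11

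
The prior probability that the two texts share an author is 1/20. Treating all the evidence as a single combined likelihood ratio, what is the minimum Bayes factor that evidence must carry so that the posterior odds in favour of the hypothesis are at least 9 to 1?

Prior odds = 0.05/0.95 = 1/19.
Target odds = 9.
Required Bayes factor = 9 ÷ (1/19) = 171.

171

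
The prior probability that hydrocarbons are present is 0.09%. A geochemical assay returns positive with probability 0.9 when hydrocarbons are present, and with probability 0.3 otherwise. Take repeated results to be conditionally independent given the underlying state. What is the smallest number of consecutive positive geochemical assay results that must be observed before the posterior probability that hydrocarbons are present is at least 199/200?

12

Prior odds = 0.0009/0.9991 = 9/9991.
Likelihood ratio of a positive result = 0.9/0.3 = 3.
Target odds: 0.995 ÷ 0.005 = 199.
Require 3ⁿ ≥ 199 ÷ (9/9991) = 1988209/9.
3¹¹ = 177147 falls short of 1988209/9 but 3¹² = 531441 reaches it, so n = 12.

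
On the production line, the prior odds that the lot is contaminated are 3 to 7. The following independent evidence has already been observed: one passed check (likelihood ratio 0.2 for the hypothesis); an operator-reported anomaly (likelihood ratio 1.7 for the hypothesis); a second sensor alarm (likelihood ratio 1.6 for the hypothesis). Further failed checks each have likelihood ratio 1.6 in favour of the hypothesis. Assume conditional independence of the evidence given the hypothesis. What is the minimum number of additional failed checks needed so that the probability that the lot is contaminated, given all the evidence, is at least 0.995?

15

Prior odds = 3/7.
Combined Bayes factor of the evidence already in hand = 0.2 × 1.7 × 1.6 = 0.544.
Odds after that evidence = (3/7) × 0.544 = 204/875.
Target odds = 0.995/0.005 = 199.
Need 1.6ⁿ ≥ 199 ÷ (204/875) = 174125/204.
1.6¹⁴ ≈720.576 falls short of 174125/204 but 1.6¹⁵ ≈1152.92 reaches it, so n = 15.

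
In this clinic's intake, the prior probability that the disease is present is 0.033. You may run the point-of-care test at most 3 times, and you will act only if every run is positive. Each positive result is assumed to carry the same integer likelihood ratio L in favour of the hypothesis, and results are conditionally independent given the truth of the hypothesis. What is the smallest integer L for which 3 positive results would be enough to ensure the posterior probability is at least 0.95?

9

Prior odds = 0.033/0.967 = 33/967.
Target odds = 0.95/0.05 = 19.
Need L³ ≥ 19 ÷ (33/967) = 18373/33.
8³ = 512 < 18373/33 ≤ 729 = 9³, so L = 9.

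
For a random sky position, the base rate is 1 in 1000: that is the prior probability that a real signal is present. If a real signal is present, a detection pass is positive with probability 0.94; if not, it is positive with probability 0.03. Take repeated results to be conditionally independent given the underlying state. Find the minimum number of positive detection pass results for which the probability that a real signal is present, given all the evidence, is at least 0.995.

Prior odds = 0.001/0.999 = 1/999.
Likelihood ratio of a positive = 0.94/0.03 = 94/3.
Target odds: 0.995 ÷ 0.005 = 199.
Require (94/3)ⁿ ≥ 199 ÷ (1/999) = 198801.
(94/3)³ = 830584/27 falls short of 198801 but (94/3)⁴ = 78074896/81 reaches it, so n = 4.

4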